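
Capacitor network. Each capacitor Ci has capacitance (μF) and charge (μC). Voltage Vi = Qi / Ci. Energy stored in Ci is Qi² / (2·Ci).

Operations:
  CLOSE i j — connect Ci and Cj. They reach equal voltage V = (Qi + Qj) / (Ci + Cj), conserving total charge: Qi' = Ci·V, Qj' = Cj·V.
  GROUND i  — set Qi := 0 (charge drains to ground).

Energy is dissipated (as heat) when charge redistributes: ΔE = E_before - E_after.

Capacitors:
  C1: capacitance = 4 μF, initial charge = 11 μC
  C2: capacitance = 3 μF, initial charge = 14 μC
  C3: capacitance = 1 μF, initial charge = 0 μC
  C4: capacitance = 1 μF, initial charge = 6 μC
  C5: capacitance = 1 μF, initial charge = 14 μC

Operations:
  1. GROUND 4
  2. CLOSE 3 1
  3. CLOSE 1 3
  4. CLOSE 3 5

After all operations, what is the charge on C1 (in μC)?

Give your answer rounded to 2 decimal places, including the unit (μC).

Answer: 8.80 μC

Derivation:
Initial: C1(4μF, Q=11μC, V=2.75V), C2(3μF, Q=14μC, V=4.67V), C3(1μF, Q=0μC, V=0.00V), C4(1μF, Q=6μC, V=6.00V), C5(1μF, Q=14μC, V=14.00V)
Op 1: GROUND 4: Q4=0; energy lost=18.000
Op 2: CLOSE 3-1: Q_total=11.00, C_total=5.00, V=2.20; Q3=2.20, Q1=8.80; dissipated=3.025
Op 3: CLOSE 1-3: Q_total=11.00, C_total=5.00, V=2.20; Q1=8.80, Q3=2.20; dissipated=0.000
Op 4: CLOSE 3-5: Q_total=16.20, C_total=2.00, V=8.10; Q3=8.10, Q5=8.10; dissipated=34.810
Final charges: Q1=8.80, Q2=14.00, Q3=8.10, Q4=0.00, Q5=8.10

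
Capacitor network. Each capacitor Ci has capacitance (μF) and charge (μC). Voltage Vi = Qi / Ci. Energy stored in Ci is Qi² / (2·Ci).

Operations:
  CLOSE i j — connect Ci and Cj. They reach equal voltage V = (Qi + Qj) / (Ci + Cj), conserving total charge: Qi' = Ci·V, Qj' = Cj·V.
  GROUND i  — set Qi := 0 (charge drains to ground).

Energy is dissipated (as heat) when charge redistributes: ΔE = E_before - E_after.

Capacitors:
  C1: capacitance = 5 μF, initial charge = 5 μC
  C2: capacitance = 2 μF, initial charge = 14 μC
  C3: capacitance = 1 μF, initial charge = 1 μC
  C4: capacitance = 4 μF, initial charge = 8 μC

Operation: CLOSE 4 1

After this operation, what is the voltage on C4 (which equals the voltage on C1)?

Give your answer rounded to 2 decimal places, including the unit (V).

Initial: C1(5μF, Q=5μC, V=1.00V), C2(2μF, Q=14μC, V=7.00V), C3(1μF, Q=1μC, V=1.00V), C4(4μF, Q=8μC, V=2.00V)
Op 1: CLOSE 4-1: Q_total=13.00, C_total=9.00, V=1.44; Q4=5.78, Q1=7.22; dissipated=1.111

Answer: 1.44 V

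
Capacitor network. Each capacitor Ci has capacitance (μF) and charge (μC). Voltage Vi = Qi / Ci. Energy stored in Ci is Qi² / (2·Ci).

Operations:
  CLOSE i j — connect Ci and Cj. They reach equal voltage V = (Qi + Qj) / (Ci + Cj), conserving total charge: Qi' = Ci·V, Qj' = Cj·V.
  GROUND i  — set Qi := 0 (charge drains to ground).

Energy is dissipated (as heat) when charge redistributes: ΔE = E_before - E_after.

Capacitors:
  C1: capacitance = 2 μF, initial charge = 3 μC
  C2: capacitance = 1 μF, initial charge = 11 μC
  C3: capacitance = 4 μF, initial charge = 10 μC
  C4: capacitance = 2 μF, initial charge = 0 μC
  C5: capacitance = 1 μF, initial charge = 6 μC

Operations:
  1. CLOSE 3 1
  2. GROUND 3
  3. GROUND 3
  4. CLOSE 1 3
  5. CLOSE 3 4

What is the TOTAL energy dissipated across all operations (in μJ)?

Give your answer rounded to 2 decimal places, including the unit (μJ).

Initial: C1(2μF, Q=3μC, V=1.50V), C2(1μF, Q=11μC, V=11.00V), C3(4μF, Q=10μC, V=2.50V), C4(2μF, Q=0μC, V=0.00V), C5(1μF, Q=6μC, V=6.00V)
Op 1: CLOSE 3-1: Q_total=13.00, C_total=6.00, V=2.17; Q3=8.67, Q1=4.33; dissipated=0.667
Op 2: GROUND 3: Q3=0; energy lost=9.389
Op 3: GROUND 3: Q3=0; energy lost=0.000
Op 4: CLOSE 1-3: Q_total=4.33, C_total=6.00, V=0.72; Q1=1.44, Q3=2.89; dissipated=3.130
Op 5: CLOSE 3-4: Q_total=2.89, C_total=6.00, V=0.48; Q3=1.93, Q4=0.96; dissipated=0.348
Total dissipated: 13.533 μJ

Answer: 13.53 μJ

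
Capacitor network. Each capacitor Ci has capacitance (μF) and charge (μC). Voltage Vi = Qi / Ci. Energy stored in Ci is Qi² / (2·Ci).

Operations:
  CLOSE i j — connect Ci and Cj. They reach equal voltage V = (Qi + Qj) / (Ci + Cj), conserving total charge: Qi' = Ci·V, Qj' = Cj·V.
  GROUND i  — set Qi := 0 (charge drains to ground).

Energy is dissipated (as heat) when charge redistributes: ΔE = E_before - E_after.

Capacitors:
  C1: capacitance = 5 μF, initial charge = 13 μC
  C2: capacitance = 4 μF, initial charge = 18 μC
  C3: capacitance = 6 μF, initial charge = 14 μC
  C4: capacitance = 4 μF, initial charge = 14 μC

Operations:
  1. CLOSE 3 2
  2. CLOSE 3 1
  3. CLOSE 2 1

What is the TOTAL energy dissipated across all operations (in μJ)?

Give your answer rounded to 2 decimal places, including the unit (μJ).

Initial: C1(5μF, Q=13μC, V=2.60V), C2(4μF, Q=18μC, V=4.50V), C3(6μF, Q=14μC, V=2.33V), C4(4μF, Q=14μC, V=3.50V)
Op 1: CLOSE 3-2: Q_total=32.00, C_total=10.00, V=3.20; Q3=19.20, Q2=12.80; dissipated=5.633
Op 2: CLOSE 3-1: Q_total=32.20, C_total=11.00, V=2.93; Q3=17.56, Q1=14.64; dissipated=0.491
Op 3: CLOSE 2-1: Q_total=27.44, C_total=9.00, V=3.05; Q2=12.19, Q1=15.24; dissipated=0.083
Total dissipated: 6.207 μJ

Answer: 6.21 μJ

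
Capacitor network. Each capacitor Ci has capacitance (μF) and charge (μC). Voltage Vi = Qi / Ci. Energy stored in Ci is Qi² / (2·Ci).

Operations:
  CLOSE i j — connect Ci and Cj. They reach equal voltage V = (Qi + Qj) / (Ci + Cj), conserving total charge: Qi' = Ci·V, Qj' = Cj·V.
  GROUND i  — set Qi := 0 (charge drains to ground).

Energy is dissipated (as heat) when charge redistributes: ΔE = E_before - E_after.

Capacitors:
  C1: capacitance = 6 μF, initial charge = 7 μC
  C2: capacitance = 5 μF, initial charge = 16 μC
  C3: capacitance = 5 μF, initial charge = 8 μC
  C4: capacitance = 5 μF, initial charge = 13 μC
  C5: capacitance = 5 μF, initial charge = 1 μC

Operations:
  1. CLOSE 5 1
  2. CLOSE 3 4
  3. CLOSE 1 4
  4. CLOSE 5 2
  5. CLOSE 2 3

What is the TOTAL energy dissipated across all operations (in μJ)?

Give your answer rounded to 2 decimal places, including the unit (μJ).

Initial: C1(6μF, Q=7μC, V=1.17V), C2(5μF, Q=16μC, V=3.20V), C3(5μF, Q=8μC, V=1.60V), C4(5μF, Q=13μC, V=2.60V), C5(5μF, Q=1μC, V=0.20V)
Op 1: CLOSE 5-1: Q_total=8.00, C_total=11.00, V=0.73; Q5=3.64, Q1=4.36; dissipated=1.274
Op 2: CLOSE 3-4: Q_total=21.00, C_total=10.00, V=2.10; Q3=10.50, Q4=10.50; dissipated=1.250
Op 3: CLOSE 1-4: Q_total=14.86, C_total=11.00, V=1.35; Q1=8.11, Q4=6.76; dissipated=2.570
Op 4: CLOSE 5-2: Q_total=19.64, C_total=10.00, V=1.96; Q5=9.82, Q2=9.82; dissipated=7.643
Op 5: CLOSE 2-3: Q_total=20.32, C_total=10.00, V=2.03; Q2=10.16, Q3=10.16; dissipated=0.023
Total dissipated: 12.760 μJ

Answer: 12.76 μJ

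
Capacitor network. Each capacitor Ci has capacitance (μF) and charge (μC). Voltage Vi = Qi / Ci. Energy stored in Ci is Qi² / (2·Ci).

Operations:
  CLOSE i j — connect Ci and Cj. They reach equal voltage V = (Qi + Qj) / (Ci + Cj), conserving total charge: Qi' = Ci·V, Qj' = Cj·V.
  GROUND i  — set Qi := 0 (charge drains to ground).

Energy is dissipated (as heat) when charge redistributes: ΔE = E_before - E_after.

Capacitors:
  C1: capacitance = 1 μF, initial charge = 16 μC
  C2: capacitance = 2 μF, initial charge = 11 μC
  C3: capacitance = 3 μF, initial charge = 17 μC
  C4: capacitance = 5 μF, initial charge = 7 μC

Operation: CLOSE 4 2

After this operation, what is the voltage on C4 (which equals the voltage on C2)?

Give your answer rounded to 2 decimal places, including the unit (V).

Initial: C1(1μF, Q=16μC, V=16.00V), C2(2μF, Q=11μC, V=5.50V), C3(3μF, Q=17μC, V=5.67V), C4(5μF, Q=7μC, V=1.40V)
Op 1: CLOSE 4-2: Q_total=18.00, C_total=7.00, V=2.57; Q4=12.86, Q2=5.14; dissipated=12.007

Answer: 2.57 V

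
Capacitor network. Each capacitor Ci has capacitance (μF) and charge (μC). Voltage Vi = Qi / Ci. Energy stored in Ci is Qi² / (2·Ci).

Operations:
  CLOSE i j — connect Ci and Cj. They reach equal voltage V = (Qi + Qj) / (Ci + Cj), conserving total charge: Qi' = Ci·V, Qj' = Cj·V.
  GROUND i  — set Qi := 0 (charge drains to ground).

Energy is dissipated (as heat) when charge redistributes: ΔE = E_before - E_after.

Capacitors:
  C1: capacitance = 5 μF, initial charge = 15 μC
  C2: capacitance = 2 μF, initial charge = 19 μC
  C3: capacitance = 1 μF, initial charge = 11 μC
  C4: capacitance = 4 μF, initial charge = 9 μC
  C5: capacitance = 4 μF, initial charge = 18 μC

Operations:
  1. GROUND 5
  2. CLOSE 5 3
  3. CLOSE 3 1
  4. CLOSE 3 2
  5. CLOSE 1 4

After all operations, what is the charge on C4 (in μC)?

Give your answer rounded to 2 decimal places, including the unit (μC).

Answer: 10.37 μC

Derivation:
Initial: C1(5μF, Q=15μC, V=3.00V), C2(2μF, Q=19μC, V=9.50V), C3(1μF, Q=11μC, V=11.00V), C4(4μF, Q=9μC, V=2.25V), C5(4μF, Q=18μC, V=4.50V)
Op 1: GROUND 5: Q5=0; energy lost=40.500
Op 2: CLOSE 5-3: Q_total=11.00, C_total=5.00, V=2.20; Q5=8.80, Q3=2.20; dissipated=48.400
Op 3: CLOSE 3-1: Q_total=17.20, C_total=6.00, V=2.87; Q3=2.87, Q1=14.33; dissipated=0.267
Op 4: CLOSE 3-2: Q_total=21.87, C_total=3.00, V=7.29; Q3=7.29, Q2=14.58; dissipated=14.667
Op 5: CLOSE 1-4: Q_total=23.33, C_total=9.00, V=2.59; Q1=12.96, Q4=10.37; dissipated=0.423
Final charges: Q1=12.96, Q2=14.58, Q3=7.29, Q4=10.37, Q5=8.80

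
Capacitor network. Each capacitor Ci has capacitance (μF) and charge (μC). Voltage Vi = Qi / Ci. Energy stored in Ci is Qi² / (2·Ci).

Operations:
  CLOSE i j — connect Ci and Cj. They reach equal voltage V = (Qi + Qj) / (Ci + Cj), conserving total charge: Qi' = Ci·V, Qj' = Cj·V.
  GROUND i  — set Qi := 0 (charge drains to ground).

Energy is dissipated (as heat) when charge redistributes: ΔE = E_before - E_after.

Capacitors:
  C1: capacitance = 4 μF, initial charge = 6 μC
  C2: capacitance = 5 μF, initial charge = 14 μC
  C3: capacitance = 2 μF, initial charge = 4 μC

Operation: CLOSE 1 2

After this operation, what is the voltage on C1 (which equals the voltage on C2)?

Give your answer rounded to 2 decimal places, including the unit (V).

Initial: C1(4μF, Q=6μC, V=1.50V), C2(5μF, Q=14μC, V=2.80V), C3(2μF, Q=4μC, V=2.00V)
Op 1: CLOSE 1-2: Q_total=20.00, C_total=9.00, V=2.22; Q1=8.89, Q2=11.11; dissipated=1.878

Answer: 2.22 V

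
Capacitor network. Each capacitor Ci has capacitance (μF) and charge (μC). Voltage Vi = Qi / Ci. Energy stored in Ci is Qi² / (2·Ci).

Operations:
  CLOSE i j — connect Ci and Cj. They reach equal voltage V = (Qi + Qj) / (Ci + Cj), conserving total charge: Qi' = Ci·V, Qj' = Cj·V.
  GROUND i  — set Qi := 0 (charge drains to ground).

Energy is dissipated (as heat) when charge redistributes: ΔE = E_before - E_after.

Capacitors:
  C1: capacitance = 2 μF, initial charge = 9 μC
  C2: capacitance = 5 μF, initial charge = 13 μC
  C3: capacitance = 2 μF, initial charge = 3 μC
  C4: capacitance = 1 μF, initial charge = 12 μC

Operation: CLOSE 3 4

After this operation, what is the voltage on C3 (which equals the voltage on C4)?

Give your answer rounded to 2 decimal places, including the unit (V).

Initial: C1(2μF, Q=9μC, V=4.50V), C2(5μF, Q=13μC, V=2.60V), C3(2μF, Q=3μC, V=1.50V), C4(1μF, Q=12μC, V=12.00V)
Op 1: CLOSE 3-4: Q_total=15.00, C_total=3.00, V=5.00; Q3=10.00, Q4=5.00; dissipated=36.750

Answer: 5.00 V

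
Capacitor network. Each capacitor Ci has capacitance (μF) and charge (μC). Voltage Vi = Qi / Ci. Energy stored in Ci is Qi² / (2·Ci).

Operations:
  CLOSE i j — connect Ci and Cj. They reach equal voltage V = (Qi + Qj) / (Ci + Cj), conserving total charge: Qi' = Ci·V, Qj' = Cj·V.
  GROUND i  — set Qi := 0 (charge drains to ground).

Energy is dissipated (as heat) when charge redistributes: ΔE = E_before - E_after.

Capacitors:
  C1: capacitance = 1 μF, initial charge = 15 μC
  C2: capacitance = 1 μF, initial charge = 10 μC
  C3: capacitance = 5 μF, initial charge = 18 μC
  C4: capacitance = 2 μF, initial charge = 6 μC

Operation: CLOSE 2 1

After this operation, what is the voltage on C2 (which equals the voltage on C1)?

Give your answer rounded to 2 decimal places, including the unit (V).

Initial: C1(1μF, Q=15μC, V=15.00V), C2(1μF, Q=10μC, V=10.00V), C3(5μF, Q=18μC, V=3.60V), C4(2μF, Q=6μC, V=3.00V)
Op 1: CLOSE 2-1: Q_total=25.00, C_total=2.00, V=12.50; Q2=12.50, Q1=12.50; dissipated=6.250

Answer: 12.50 V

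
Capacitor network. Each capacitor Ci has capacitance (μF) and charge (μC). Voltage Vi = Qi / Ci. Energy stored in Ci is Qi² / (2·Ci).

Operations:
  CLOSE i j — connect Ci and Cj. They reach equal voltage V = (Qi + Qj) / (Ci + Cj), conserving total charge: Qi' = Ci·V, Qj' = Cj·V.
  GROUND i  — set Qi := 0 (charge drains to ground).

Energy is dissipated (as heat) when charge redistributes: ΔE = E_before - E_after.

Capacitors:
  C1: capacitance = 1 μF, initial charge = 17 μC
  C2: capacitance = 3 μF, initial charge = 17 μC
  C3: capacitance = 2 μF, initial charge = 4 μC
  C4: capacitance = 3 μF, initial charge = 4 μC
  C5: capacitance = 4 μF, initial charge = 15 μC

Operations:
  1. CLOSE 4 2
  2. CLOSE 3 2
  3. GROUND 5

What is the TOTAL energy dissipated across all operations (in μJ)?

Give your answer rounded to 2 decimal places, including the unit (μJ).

Answer: 43.56 μJ

Derivation:
Initial: C1(1μF, Q=17μC, V=17.00V), C2(3μF, Q=17μC, V=5.67V), C3(2μF, Q=4μC, V=2.00V), C4(3μF, Q=4μC, V=1.33V), C5(4μF, Q=15μC, V=3.75V)
Op 1: CLOSE 4-2: Q_total=21.00, C_total=6.00, V=3.50; Q4=10.50, Q2=10.50; dissipated=14.083
Op 2: CLOSE 3-2: Q_total=14.50, C_total=5.00, V=2.90; Q3=5.80, Q2=8.70; dissipated=1.350
Op 3: GROUND 5: Q5=0; energy lost=28.125
Total dissipated: 43.558 μJ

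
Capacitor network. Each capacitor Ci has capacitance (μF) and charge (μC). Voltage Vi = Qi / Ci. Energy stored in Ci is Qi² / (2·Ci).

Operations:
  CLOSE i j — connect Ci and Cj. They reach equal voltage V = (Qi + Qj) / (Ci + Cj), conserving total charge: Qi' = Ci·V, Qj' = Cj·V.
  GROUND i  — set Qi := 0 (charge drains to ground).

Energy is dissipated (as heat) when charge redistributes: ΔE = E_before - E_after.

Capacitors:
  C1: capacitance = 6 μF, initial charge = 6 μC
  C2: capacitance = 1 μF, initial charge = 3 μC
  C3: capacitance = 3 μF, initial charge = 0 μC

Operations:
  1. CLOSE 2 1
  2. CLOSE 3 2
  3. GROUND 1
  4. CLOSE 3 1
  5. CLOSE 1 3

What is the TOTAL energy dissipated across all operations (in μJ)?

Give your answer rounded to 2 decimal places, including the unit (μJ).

Initial: C1(6μF, Q=6μC, V=1.00V), C2(1μF, Q=3μC, V=3.00V), C3(3μF, Q=0μC, V=0.00V)
Op 1: CLOSE 2-1: Q_total=9.00, C_total=7.00, V=1.29; Q2=1.29, Q1=7.71; dissipated=1.714
Op 2: CLOSE 3-2: Q_total=1.29, C_total=4.00, V=0.32; Q3=0.96, Q2=0.32; dissipated=0.620
Op 3: GROUND 1: Q1=0; energy lost=4.959
Op 4: CLOSE 3-1: Q_total=0.96, C_total=9.00, V=0.11; Q3=0.32, Q1=0.64; dissipated=0.103
Op 5: CLOSE 1-3: Q_total=0.96, C_total=9.00, V=0.11; Q1=0.64, Q3=0.32; dissipated=0.000
Total dissipated: 7.397 μJ

Answer: 7.40 μJ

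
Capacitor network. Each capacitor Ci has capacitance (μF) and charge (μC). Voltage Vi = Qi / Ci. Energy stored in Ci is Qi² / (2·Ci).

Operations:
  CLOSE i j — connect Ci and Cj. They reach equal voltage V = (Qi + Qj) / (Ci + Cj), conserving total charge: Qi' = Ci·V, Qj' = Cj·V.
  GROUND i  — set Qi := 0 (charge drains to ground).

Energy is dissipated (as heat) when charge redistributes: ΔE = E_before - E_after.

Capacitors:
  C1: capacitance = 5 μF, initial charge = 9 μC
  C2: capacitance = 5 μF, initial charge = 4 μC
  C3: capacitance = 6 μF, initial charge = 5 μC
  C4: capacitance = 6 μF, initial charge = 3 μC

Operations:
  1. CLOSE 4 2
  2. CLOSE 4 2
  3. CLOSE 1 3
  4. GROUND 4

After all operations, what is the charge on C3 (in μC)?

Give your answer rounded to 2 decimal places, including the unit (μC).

Answer: 7.64 μC

Derivation:
Initial: C1(5μF, Q=9μC, V=1.80V), C2(5μF, Q=4μC, V=0.80V), C3(6μF, Q=5μC, V=0.83V), C4(6μF, Q=3μC, V=0.50V)
Op 1: CLOSE 4-2: Q_total=7.00, C_total=11.00, V=0.64; Q4=3.82, Q2=3.18; dissipated=0.123
Op 2: CLOSE 4-2: Q_total=7.00, C_total=11.00, V=0.64; Q4=3.82, Q2=3.18; dissipated=0.000
Op 3: CLOSE 1-3: Q_total=14.00, C_total=11.00, V=1.27; Q1=6.36, Q3=7.64; dissipated=1.274
Op 4: GROUND 4: Q4=0; energy lost=1.215
Final charges: Q1=6.36, Q2=3.18, Q3=7.64, Q4=0.00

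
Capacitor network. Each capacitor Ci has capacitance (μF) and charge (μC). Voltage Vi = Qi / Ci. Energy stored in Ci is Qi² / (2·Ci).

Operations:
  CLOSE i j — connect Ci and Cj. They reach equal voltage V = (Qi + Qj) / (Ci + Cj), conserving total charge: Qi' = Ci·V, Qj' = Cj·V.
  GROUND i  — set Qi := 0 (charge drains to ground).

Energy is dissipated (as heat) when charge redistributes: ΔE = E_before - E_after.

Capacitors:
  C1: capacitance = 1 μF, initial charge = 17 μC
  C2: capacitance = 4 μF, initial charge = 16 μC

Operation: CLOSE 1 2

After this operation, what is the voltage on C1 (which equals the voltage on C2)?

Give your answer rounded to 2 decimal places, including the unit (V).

Answer: 6.60 V

Derivation:
Initial: C1(1μF, Q=17μC, V=17.00V), C2(4μF, Q=16μC, V=4.00V)
Op 1: CLOSE 1-2: Q_total=33.00, C_total=5.00, V=6.60; Q1=6.60, Q2=26.40; dissipated=67.600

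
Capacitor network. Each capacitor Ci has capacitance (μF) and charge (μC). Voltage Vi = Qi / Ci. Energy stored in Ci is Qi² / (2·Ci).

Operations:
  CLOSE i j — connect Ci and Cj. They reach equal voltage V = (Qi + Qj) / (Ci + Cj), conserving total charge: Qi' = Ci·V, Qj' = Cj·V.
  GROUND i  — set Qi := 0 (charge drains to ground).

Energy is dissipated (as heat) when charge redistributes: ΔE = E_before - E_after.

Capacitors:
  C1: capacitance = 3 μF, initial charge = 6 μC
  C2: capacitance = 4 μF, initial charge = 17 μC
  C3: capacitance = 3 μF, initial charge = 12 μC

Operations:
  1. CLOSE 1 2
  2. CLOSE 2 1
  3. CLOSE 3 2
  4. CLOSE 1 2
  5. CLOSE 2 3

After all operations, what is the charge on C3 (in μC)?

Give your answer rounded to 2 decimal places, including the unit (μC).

Answer: 10.55 μC

Derivation:
Initial: C1(3μF, Q=6μC, V=2.00V), C2(4μF, Q=17μC, V=4.25V), C3(3μF, Q=12μC, V=4.00V)
Op 1: CLOSE 1-2: Q_total=23.00, C_total=7.00, V=3.29; Q1=9.86, Q2=13.14; dissipated=4.339
Op 2: CLOSE 2-1: Q_total=23.00, C_total=7.00, V=3.29; Q2=13.14, Q1=9.86; dissipated=0.000
Op 3: CLOSE 3-2: Q_total=25.14, C_total=7.00, V=3.59; Q3=10.78, Q2=14.37; dissipated=0.437
Op 4: CLOSE 1-2: Q_total=24.22, C_total=7.00, V=3.46; Q1=10.38, Q2=13.84; dissipated=0.080
Op 5: CLOSE 2-3: Q_total=24.62, C_total=7.00, V=3.52; Q2=14.07, Q3=10.55; dissipated=0.015
Final charges: Q1=10.38, Q2=14.07, Q3=10.55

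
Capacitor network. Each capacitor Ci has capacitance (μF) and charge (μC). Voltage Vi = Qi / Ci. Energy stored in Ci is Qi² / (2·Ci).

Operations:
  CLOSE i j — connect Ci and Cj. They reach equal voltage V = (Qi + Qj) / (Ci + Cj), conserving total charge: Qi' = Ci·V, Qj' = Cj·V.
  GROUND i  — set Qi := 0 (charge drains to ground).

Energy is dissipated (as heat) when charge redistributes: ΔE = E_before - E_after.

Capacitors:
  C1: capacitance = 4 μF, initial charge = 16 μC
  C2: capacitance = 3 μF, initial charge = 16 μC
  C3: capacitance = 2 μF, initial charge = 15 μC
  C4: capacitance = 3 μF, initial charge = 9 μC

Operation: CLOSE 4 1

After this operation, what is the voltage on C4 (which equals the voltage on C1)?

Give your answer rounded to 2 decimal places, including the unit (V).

Answer: 3.57 V

Derivation:
Initial: C1(4μF, Q=16μC, V=4.00V), C2(3μF, Q=16μC, V=5.33V), C3(2μF, Q=15μC, V=7.50V), C4(3μF, Q=9μC, V=3.00V)
Op 1: CLOSE 4-1: Q_total=25.00, C_total=7.00, V=3.57; Q4=10.71, Q1=14.29; dissipated=0.857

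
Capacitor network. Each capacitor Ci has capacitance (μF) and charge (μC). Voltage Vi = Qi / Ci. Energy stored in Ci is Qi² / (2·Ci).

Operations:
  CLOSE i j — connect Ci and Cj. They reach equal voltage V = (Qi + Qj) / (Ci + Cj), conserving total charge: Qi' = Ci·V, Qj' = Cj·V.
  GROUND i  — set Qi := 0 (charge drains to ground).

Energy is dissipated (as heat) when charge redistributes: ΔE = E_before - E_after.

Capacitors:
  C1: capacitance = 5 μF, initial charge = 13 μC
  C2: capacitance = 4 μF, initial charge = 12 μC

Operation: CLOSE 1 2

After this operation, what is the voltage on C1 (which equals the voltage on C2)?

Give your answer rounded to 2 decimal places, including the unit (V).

Initial: C1(5μF, Q=13μC, V=2.60V), C2(4μF, Q=12μC, V=3.00V)
Op 1: CLOSE 1-2: Q_total=25.00, C_total=9.00, V=2.78; Q1=13.89, Q2=11.11; dissipated=0.178

Answer: 2.78 V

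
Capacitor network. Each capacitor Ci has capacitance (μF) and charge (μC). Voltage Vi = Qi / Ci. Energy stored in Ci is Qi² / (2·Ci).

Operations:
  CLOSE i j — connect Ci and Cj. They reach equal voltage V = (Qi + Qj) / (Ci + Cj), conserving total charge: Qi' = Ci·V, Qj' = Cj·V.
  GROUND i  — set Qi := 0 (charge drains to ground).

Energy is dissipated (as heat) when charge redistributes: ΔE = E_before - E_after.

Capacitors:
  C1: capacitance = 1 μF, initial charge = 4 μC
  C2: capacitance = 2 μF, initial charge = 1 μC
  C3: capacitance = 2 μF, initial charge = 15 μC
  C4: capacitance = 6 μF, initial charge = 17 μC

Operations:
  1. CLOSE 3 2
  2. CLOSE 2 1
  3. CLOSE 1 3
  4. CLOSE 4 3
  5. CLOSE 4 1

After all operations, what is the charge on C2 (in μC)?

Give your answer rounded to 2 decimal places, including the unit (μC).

Initial: C1(1μF, Q=4μC, V=4.00V), C2(2μF, Q=1μC, V=0.50V), C3(2μF, Q=15μC, V=7.50V), C4(6μF, Q=17μC, V=2.83V)
Op 1: CLOSE 3-2: Q_total=16.00, C_total=4.00, V=4.00; Q3=8.00, Q2=8.00; dissipated=24.500
Op 2: CLOSE 2-1: Q_total=12.00, C_total=3.00, V=4.00; Q2=8.00, Q1=4.00; dissipated=0.000
Op 3: CLOSE 1-3: Q_total=12.00, C_total=3.00, V=4.00; Q1=4.00, Q3=8.00; dissipated=0.000
Op 4: CLOSE 4-3: Q_total=25.00, C_total=8.00, V=3.12; Q4=18.75, Q3=6.25; dissipated=1.021
Op 5: CLOSE 4-1: Q_total=22.75, C_total=7.00, V=3.25; Q4=19.50, Q1=3.25; dissipated=0.328
Final charges: Q1=3.25, Q2=8.00, Q3=6.25, Q4=19.50

Answer: 8.00 μC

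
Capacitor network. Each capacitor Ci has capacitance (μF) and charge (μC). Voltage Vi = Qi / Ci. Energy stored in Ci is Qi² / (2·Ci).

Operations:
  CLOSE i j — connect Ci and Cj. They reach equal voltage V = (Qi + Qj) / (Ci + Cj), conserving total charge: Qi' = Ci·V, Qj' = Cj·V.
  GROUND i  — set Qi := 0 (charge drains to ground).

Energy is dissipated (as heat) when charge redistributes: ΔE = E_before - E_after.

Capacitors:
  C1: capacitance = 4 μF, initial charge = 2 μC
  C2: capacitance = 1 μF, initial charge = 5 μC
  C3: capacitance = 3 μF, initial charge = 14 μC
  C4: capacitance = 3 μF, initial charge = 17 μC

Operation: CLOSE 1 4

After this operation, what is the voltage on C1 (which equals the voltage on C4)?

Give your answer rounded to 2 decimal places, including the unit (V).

Answer: 2.71 V

Derivation:
Initial: C1(4μF, Q=2μC, V=0.50V), C2(1μF, Q=5μC, V=5.00V), C3(3μF, Q=14μC, V=4.67V), C4(3μF, Q=17μC, V=5.67V)
Op 1: CLOSE 1-4: Q_total=19.00, C_total=7.00, V=2.71; Q1=10.86, Q4=8.14; dissipated=22.881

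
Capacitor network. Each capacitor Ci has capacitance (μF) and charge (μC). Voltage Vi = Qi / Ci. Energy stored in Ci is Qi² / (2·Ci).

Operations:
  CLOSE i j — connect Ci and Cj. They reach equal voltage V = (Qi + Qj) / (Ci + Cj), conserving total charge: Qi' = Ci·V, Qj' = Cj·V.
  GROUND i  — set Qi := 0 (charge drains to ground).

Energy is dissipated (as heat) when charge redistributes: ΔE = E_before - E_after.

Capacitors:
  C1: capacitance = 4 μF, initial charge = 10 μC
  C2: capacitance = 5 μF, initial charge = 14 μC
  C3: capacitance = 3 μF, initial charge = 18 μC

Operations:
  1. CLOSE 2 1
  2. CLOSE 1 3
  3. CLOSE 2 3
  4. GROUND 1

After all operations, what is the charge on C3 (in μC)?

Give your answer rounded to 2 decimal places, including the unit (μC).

Initial: C1(4μF, Q=10μC, V=2.50V), C2(5μF, Q=14μC, V=2.80V), C3(3μF, Q=18μC, V=6.00V)
Op 1: CLOSE 2-1: Q_total=24.00, C_total=9.00, V=2.67; Q2=13.33, Q1=10.67; dissipated=0.100
Op 2: CLOSE 1-3: Q_total=28.67, C_total=7.00, V=4.10; Q1=16.38, Q3=12.29; dissipated=9.524
Op 3: CLOSE 2-3: Q_total=25.62, C_total=8.00, V=3.20; Q2=16.01, Q3=9.61; dissipated=1.913
Op 4: GROUND 1: Q1=0; energy lost=33.542
Final charges: Q1=0.00, Q2=16.01, Q3=9.61

Answer: 9.61 μC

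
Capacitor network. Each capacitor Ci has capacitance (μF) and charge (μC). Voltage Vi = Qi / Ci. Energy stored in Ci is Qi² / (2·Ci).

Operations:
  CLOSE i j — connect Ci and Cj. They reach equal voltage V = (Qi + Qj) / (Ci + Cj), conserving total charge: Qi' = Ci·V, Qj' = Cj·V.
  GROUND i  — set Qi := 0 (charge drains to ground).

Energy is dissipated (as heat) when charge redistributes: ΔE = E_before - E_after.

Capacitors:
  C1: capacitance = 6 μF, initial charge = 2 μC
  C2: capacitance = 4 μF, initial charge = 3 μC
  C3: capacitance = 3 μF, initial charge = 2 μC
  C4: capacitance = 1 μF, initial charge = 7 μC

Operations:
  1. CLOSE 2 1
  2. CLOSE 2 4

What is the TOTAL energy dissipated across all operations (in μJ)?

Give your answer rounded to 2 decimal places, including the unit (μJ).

Initial: C1(6μF, Q=2μC, V=0.33V), C2(4μF, Q=3μC, V=0.75V), C3(3μF, Q=2μC, V=0.67V), C4(1μF, Q=7μC, V=7.00V)
Op 1: CLOSE 2-1: Q_total=5.00, C_total=10.00, V=0.50; Q2=2.00, Q1=3.00; dissipated=0.208
Op 2: CLOSE 2-4: Q_total=9.00, C_total=5.00, V=1.80; Q2=7.20, Q4=1.80; dissipated=16.900
Total dissipated: 17.108 μJ

Answer: 17.11 μJ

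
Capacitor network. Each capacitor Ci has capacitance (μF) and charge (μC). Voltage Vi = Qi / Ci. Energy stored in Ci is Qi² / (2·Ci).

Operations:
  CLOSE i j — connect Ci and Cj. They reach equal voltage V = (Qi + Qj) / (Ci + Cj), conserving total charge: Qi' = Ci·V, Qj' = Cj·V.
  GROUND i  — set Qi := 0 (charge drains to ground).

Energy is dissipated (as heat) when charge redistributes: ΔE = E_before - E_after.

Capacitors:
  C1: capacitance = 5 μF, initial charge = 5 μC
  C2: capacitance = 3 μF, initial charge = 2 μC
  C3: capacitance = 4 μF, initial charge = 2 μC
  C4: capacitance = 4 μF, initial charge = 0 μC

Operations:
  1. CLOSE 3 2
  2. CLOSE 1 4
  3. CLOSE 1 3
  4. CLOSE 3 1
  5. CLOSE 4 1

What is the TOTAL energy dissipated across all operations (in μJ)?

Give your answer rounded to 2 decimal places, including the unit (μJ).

Answer: 1.14 μJ

Derivation:
Initial: C1(5μF, Q=5μC, V=1.00V), C2(3μF, Q=2μC, V=0.67V), C3(4μF, Q=2μC, V=0.50V), C4(4μF, Q=0μC, V=0.00V)
Op 1: CLOSE 3-2: Q_total=4.00, C_total=7.00, V=0.57; Q3=2.29, Q2=1.71; dissipated=0.024
Op 2: CLOSE 1-4: Q_total=5.00, C_total=9.00, V=0.56; Q1=2.78, Q4=2.22; dissipated=1.111
Op 3: CLOSE 1-3: Q_total=5.06, C_total=9.00, V=0.56; Q1=2.81, Q3=2.25; dissipated=0.000
Op 4: CLOSE 3-1: Q_total=5.06, C_total=9.00, V=0.56; Q3=2.25, Q1=2.81; dissipated=0.000
Op 5: CLOSE 4-1: Q_total=5.04, C_total=9.00, V=0.56; Q4=2.24, Q1=2.80; dissipated=0.000
Total dissipated: 1.135 μJ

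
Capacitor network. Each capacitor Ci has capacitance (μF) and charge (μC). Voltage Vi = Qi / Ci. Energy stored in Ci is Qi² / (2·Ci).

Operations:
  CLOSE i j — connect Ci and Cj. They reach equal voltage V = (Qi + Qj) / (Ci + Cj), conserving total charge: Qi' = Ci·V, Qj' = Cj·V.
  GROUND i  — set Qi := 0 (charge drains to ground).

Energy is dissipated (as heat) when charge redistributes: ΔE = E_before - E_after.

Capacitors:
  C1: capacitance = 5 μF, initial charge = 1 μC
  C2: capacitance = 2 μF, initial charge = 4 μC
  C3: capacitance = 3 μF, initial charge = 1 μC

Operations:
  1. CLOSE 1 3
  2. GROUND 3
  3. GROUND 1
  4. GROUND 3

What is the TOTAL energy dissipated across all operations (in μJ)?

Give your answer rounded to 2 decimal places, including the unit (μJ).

Initial: C1(5μF, Q=1μC, V=0.20V), C2(2μF, Q=4μC, V=2.00V), C3(3μF, Q=1μC, V=0.33V)
Op 1: CLOSE 1-3: Q_total=2.00, C_total=8.00, V=0.25; Q1=1.25, Q3=0.75; dissipated=0.017
Op 2: GROUND 3: Q3=0; energy lost=0.094
Op 3: GROUND 1: Q1=0; energy lost=0.156
Op 4: GROUND 3: Q3=0; energy lost=0.000
Total dissipated: 0.267 μJ

Answer: 0.27 μJ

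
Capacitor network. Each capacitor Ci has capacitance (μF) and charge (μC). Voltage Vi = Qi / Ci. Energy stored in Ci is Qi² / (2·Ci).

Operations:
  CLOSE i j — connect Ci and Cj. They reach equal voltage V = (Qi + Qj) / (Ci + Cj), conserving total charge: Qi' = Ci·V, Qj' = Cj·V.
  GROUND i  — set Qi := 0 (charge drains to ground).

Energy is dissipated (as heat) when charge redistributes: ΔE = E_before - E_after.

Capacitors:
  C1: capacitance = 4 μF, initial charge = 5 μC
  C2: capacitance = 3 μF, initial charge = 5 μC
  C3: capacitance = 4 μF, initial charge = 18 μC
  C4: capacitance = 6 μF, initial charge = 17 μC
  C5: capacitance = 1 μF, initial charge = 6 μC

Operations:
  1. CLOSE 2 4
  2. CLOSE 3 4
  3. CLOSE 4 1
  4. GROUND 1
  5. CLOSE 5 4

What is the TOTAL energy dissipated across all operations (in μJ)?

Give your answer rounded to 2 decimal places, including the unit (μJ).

Answer: 28.79 μJ

Derivation:
Initial: C1(4μF, Q=5μC, V=1.25V), C2(3μF, Q=5μC, V=1.67V), C3(4μF, Q=18μC, V=4.50V), C4(6μF, Q=17μC, V=2.83V), C5(1μF, Q=6μC, V=6.00V)
Op 1: CLOSE 2-4: Q_total=22.00, C_total=9.00, V=2.44; Q2=7.33, Q4=14.67; dissipated=1.361
Op 2: CLOSE 3-4: Q_total=32.67, C_total=10.00, V=3.27; Q3=13.07, Q4=19.60; dissipated=5.070
Op 3: CLOSE 4-1: Q_total=24.60, C_total=10.00, V=2.46; Q4=14.76, Q1=9.84; dissipated=4.880
Op 4: GROUND 1: Q1=0; energy lost=12.103
Op 5: CLOSE 5-4: Q_total=20.76, C_total=7.00, V=2.97; Q5=2.97, Q4=17.79; dissipated=5.371
Total dissipated: 28.786 μJ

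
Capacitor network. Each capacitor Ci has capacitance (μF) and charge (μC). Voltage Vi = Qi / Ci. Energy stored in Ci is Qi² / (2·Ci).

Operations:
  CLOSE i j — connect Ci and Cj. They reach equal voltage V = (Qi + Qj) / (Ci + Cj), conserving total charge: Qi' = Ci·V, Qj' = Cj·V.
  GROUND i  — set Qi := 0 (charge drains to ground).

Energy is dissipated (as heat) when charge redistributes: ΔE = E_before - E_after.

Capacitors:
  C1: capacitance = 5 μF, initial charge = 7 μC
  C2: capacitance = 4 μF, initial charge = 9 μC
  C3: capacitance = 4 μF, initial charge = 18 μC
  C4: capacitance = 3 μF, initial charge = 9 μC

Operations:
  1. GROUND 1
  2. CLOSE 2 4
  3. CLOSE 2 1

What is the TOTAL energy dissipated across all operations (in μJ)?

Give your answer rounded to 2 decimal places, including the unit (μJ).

Initial: C1(5μF, Q=7μC, V=1.40V), C2(4μF, Q=9μC, V=2.25V), C3(4μF, Q=18μC, V=4.50V), C4(3μF, Q=9μC, V=3.00V)
Op 1: GROUND 1: Q1=0; energy lost=4.900
Op 2: CLOSE 2-4: Q_total=18.00, C_total=7.00, V=2.57; Q2=10.29, Q4=7.71; dissipated=0.482
Op 3: CLOSE 2-1: Q_total=10.29, C_total=9.00, V=1.14; Q2=4.57, Q1=5.71; dissipated=7.347
Total dissipated: 12.729 μJ

Answer: 12.73 μJ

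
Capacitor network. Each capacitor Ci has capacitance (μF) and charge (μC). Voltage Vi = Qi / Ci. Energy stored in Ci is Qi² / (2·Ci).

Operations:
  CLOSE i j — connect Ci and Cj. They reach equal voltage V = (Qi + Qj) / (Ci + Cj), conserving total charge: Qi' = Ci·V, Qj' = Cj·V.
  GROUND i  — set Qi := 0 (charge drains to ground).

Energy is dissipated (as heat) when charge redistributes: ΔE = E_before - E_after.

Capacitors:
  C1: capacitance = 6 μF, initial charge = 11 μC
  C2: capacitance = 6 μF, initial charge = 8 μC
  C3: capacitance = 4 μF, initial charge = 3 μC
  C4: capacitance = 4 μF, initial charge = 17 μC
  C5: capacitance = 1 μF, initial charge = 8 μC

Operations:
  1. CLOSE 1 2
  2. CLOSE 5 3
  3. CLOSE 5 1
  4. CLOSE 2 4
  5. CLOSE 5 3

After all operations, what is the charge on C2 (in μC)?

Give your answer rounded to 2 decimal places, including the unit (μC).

Answer: 15.90 μC

Derivation:
Initial: C1(6μF, Q=11μC, V=1.83V), C2(6μF, Q=8μC, V=1.33V), C3(4μF, Q=3μC, V=0.75V), C4(4μF, Q=17μC, V=4.25V), C5(1μF, Q=8μC, V=8.00V)
Op 1: CLOSE 1-2: Q_total=19.00, C_total=12.00, V=1.58; Q1=9.50, Q2=9.50; dissipated=0.375
Op 2: CLOSE 5-3: Q_total=11.00, C_total=5.00, V=2.20; Q5=2.20, Q3=8.80; dissipated=21.025
Op 3: CLOSE 5-1: Q_total=11.70, C_total=7.00, V=1.67; Q5=1.67, Q1=10.03; dissipated=0.163
Op 4: CLOSE 2-4: Q_total=26.50, C_total=10.00, V=2.65; Q2=15.90, Q4=10.60; dissipated=8.533
Op 5: CLOSE 5-3: Q_total=10.47, C_total=5.00, V=2.09; Q5=2.09, Q3=8.38; dissipated=0.112
Final charges: Q1=10.03, Q2=15.90, Q3=8.38, Q4=10.60, Q5=2.09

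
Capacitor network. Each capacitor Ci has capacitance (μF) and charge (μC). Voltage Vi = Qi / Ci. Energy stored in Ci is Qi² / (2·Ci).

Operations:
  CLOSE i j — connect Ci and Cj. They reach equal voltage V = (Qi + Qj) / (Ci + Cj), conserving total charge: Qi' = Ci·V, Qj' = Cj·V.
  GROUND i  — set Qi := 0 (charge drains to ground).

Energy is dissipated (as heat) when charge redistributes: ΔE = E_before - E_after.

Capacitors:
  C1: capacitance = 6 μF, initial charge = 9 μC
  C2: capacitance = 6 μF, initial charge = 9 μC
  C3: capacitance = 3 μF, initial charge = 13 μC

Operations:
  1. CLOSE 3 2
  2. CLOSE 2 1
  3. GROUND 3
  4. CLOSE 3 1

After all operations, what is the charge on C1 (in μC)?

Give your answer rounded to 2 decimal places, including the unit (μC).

Initial: C1(6μF, Q=9μC, V=1.50V), C2(6μF, Q=9μC, V=1.50V), C3(3μF, Q=13μC, V=4.33V)
Op 1: CLOSE 3-2: Q_total=22.00, C_total=9.00, V=2.44; Q3=7.33, Q2=14.67; dissipated=8.028
Op 2: CLOSE 2-1: Q_total=23.67, C_total=12.00, V=1.97; Q2=11.83, Q1=11.83; dissipated=1.338
Op 3: GROUND 3: Q3=0; energy lost=8.963
Op 4: CLOSE 3-1: Q_total=11.83, C_total=9.00, V=1.31; Q3=3.94, Q1=7.89; dissipated=3.890
Final charges: Q1=7.89, Q2=11.83, Q3=3.94

Answer: 7.89 μC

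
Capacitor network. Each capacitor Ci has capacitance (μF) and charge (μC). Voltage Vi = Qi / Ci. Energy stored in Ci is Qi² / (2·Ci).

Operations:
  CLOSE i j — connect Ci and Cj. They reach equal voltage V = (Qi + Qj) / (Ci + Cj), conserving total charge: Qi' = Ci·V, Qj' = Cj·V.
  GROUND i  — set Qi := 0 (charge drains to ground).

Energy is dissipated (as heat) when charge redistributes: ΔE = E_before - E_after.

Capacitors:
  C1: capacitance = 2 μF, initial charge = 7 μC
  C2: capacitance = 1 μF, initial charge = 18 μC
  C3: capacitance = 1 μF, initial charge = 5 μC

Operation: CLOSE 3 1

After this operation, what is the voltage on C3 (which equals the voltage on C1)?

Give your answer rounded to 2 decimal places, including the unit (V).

Answer: 4.00 V

Derivation:
Initial: C1(2μF, Q=7μC, V=3.50V), C2(1μF, Q=18μC, V=18.00V), C3(1μF, Q=5μC, V=5.00V)
Op 1: CLOSE 3-1: Q_total=12.00, C_total=3.00, V=4.00; Q3=4.00, Q1=8.00; dissipated=0.750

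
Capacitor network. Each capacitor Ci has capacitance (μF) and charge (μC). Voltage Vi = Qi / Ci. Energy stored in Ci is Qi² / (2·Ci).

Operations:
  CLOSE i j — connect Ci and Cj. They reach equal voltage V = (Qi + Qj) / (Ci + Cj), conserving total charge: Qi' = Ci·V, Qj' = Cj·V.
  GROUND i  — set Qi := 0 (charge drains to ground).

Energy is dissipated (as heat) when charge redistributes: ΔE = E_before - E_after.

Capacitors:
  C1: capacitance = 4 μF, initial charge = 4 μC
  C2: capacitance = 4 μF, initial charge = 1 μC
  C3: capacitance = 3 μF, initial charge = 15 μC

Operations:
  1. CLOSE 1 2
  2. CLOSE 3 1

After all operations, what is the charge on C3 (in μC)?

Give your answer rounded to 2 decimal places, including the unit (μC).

Initial: C1(4μF, Q=4μC, V=1.00V), C2(4μF, Q=1μC, V=0.25V), C3(3μF, Q=15μC, V=5.00V)
Op 1: CLOSE 1-2: Q_total=5.00, C_total=8.00, V=0.62; Q1=2.50, Q2=2.50; dissipated=0.562
Op 2: CLOSE 3-1: Q_total=17.50, C_total=7.00, V=2.50; Q3=7.50, Q1=10.00; dissipated=16.406
Final charges: Q1=10.00, Q2=2.50, Q3=7.50

Answer: 7.50 μC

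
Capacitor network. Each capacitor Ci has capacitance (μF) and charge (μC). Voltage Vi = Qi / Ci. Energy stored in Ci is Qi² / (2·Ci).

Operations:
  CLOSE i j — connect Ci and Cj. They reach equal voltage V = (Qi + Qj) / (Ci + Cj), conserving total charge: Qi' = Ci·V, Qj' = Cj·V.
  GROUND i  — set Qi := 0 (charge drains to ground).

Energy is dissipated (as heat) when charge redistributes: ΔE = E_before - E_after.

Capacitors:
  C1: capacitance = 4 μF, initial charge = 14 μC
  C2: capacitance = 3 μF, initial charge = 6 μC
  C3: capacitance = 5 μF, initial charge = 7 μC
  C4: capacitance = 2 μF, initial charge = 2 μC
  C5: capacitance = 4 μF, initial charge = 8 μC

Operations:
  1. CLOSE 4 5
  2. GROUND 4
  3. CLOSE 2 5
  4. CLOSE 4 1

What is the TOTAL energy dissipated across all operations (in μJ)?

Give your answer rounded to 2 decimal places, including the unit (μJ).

Answer: 11.71 μJ

Derivation:
Initial: C1(4μF, Q=14μC, V=3.50V), C2(3μF, Q=6μC, V=2.00V), C3(5μF, Q=7μC, V=1.40V), C4(2μF, Q=2μC, V=1.00V), C5(4μF, Q=8μC, V=2.00V)
Op 1: CLOSE 4-5: Q_total=10.00, C_total=6.00, V=1.67; Q4=3.33, Q5=6.67; dissipated=0.667
Op 2: GROUND 4: Q4=0; energy lost=2.778
Op 3: CLOSE 2-5: Q_total=12.67, C_total=7.00, V=1.81; Q2=5.43, Q5=7.24; dissipated=0.095
Op 4: CLOSE 4-1: Q_total=14.00, C_total=6.00, V=2.33; Q4=4.67, Q1=9.33; dissipated=8.167
Total dissipated: 11.706 μJ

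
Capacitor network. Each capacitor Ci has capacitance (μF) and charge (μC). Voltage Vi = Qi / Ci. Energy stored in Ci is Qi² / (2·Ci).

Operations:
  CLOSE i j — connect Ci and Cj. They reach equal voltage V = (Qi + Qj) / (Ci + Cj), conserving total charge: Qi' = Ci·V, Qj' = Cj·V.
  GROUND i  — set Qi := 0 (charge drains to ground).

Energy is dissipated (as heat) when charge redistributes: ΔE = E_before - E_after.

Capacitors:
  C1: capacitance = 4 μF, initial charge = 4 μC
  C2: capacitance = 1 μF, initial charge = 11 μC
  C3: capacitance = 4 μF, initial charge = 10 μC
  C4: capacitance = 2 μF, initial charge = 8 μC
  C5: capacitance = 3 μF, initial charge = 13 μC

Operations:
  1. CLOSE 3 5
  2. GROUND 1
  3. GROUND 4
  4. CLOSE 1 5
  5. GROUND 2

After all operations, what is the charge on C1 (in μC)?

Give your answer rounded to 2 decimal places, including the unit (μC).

Answer: 5.63 μC

Derivation:
Initial: C1(4μF, Q=4μC, V=1.00V), C2(1μF, Q=11μC, V=11.00V), C3(4μF, Q=10μC, V=2.50V), C4(2μF, Q=8μC, V=4.00V), C5(3μF, Q=13μC, V=4.33V)
Op 1: CLOSE 3-5: Q_total=23.00, C_total=7.00, V=3.29; Q3=13.14, Q5=9.86; dissipated=2.881
Op 2: GROUND 1: Q1=0; energy lost=2.000
Op 3: GROUND 4: Q4=0; energy lost=16.000
Op 4: CLOSE 1-5: Q_total=9.86, C_total=7.00, V=1.41; Q1=5.63, Q5=4.22; dissipated=9.254
Op 5: GROUND 2: Q2=0; energy lost=60.500
Final charges: Q1=5.63, Q2=0.00, Q3=13.14, Q4=0.00, Q5=4.22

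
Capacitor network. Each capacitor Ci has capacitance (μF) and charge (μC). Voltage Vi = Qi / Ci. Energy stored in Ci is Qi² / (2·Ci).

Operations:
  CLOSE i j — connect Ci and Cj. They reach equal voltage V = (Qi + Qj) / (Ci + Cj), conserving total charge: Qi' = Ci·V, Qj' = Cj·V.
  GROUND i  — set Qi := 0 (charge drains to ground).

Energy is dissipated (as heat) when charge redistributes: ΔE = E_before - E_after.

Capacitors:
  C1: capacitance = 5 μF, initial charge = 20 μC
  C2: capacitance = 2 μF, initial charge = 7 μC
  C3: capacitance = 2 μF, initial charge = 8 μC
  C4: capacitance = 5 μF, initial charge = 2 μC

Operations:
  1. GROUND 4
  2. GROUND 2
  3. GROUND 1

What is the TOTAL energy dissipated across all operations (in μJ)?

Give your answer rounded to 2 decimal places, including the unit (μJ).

Answer: 52.65 μJ

Derivation:
Initial: C1(5μF, Q=20μC, V=4.00V), C2(2μF, Q=7μC, V=3.50V), C3(2μF, Q=8μC, V=4.00V), C4(5μF, Q=2μC, V=0.40V)
Op 1: GROUND 4: Q4=0; energy lost=0.400
Op 2: GROUND 2: Q2=0; energy lost=12.250
Op 3: GROUND 1: Q1=0; energy lost=40.000
Total dissipated: 52.650 μJ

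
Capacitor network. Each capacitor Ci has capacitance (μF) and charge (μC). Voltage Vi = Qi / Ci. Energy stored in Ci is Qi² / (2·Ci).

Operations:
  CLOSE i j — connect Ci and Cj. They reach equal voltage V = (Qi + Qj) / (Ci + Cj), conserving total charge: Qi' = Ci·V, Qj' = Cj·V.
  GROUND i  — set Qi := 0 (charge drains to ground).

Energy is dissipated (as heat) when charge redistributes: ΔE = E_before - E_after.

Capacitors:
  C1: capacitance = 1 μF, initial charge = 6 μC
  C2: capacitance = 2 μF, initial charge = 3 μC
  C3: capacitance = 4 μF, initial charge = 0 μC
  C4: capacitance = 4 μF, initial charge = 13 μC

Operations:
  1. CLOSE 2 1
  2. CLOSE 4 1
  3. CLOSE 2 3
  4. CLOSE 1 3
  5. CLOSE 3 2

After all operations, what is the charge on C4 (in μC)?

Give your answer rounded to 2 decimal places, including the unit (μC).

Answer: 12.80 μC

Derivation:
Initial: C1(1μF, Q=6μC, V=6.00V), C2(2μF, Q=3μC, V=1.50V), C3(4μF, Q=0μC, V=0.00V), C4(4μF, Q=13μC, V=3.25V)
Op 1: CLOSE 2-1: Q_total=9.00, C_total=3.00, V=3.00; Q2=6.00, Q1=3.00; dissipated=6.750
Op 2: CLOSE 4-1: Q_total=16.00, C_total=5.00, V=3.20; Q4=12.80, Q1=3.20; dissipated=0.025
Op 3: CLOSE 2-3: Q_total=6.00, C_total=6.00, V=1.00; Q2=2.00, Q3=4.00; dissipated=6.000
Op 4: CLOSE 1-3: Q_total=7.20, C_total=5.00, V=1.44; Q1=1.44, Q3=5.76; dissipated=1.936
Op 5: CLOSE 3-2: Q_total=7.76, C_total=6.00, V=1.29; Q3=5.17, Q2=2.59; dissipated=0.129
Final charges: Q1=1.44, Q2=2.59, Q3=5.17, Q4=12.80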